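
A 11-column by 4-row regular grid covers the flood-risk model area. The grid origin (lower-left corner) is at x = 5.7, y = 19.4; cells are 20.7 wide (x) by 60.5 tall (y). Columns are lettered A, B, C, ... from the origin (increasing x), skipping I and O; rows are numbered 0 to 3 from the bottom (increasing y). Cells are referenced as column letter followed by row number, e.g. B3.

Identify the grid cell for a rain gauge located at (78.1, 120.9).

D1

Column index: ⌊(78.1 − 5.7) / 20.7⌋ = ⌊3.498⌋ = 3 → column D
Row offset from origin: ⌊(120.9 − 19.4) / 60.5⌋ = ⌊1.678⌋ = 1 → row 1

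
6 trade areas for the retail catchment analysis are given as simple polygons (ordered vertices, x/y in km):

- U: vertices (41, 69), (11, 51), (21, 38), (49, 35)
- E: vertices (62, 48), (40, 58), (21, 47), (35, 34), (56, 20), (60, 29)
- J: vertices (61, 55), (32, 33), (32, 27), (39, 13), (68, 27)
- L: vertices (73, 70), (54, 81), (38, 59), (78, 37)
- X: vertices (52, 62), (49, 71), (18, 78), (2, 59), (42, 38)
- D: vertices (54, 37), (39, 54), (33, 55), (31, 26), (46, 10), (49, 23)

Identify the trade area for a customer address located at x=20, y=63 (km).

Cast a ray rightward from (20, 63). For each polygon, the edges (by vertex number in listed order) whose endpoints lie on opposite sides of y = 63, where each meets that height, and whether that is right or left of the point:
U: 1–2 at x≈31.0 (right), 4–1 at x≈42.4 (right) → 2 crossings.
E: no edge straddles that height → 0 crossings.
J: no edge straddles that height → 0 crossings.
L: 2–3 at x≈40.9 (right), 4–1 at x≈74.1 (right) → 2 crossings.
X: 1–2 at x≈51.7 (right), 3–4 at x≈5.4 (left) → 1 crossing.
D: no edge straddles that height → 0 crossings.
Only X has an odd count, so the point is inside X.

X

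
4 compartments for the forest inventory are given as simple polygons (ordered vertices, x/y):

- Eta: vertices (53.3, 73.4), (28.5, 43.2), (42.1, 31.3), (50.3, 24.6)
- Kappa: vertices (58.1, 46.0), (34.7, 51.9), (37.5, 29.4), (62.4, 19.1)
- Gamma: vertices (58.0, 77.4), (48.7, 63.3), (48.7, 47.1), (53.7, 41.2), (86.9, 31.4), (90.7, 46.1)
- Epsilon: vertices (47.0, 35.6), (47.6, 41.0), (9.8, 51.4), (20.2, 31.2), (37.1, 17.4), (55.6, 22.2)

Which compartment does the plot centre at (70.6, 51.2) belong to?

Gamma

Cast a ray rightward from (70.6, 51.2). For each polygon, the edges (by vertex number in listed order) whose endpoints lie on opposite sides of y = 51.2, where each meets that height, and whether that is right or left of the point:
Eta: 1–2 at x≈35.07 (left), 4–1 at x≈51.94 (left) → 0 crossings.
Kappa: 1–2 at x≈37.48 (left), 2–3 at x≈34.79 (left) → 0 crossings.
Gamma: 2–3 at x≈48.70 (left), 6–1 at x≈85.37 (right) → 1 crossing.
Epsilon: 2–3 at x≈10.53 (left), 3–4 at x≈9.90 (left) → 0 crossings.
Only Gamma has an odd count, so the point is inside Gamma.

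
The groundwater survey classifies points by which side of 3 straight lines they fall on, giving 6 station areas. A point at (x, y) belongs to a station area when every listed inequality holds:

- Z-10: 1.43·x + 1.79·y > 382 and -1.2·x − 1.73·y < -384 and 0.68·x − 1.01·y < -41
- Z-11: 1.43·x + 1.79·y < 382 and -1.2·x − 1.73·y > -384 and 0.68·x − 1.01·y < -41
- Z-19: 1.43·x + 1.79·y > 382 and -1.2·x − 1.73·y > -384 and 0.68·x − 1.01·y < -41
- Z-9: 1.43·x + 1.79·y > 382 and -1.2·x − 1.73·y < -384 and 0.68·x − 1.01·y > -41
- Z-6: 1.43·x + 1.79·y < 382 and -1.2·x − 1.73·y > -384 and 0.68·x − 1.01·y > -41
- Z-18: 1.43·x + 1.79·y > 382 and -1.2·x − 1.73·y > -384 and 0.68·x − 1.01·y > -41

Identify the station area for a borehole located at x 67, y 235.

1.43·67 + 1.79·235 = 516.460, which is > 382
-1.2·67 − 1.73·235 = -486.950, which is < -384
0.68·67 − 1.01·235 = -191.790, which is < -41
This sign pattern matches Z-10.

Z-10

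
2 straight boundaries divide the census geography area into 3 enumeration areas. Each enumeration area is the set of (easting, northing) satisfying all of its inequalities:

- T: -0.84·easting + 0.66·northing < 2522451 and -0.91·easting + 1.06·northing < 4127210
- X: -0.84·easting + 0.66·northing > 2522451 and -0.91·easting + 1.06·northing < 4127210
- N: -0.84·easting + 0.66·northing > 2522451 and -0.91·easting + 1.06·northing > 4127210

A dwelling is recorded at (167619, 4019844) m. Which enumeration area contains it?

-0.84·167619 + 0.66·4019844 = 2512297.080, which is < 2522451
-0.91·167619 + 1.06·4019844 = 4108501.350, which is < 4127210
This sign pattern matches T.

T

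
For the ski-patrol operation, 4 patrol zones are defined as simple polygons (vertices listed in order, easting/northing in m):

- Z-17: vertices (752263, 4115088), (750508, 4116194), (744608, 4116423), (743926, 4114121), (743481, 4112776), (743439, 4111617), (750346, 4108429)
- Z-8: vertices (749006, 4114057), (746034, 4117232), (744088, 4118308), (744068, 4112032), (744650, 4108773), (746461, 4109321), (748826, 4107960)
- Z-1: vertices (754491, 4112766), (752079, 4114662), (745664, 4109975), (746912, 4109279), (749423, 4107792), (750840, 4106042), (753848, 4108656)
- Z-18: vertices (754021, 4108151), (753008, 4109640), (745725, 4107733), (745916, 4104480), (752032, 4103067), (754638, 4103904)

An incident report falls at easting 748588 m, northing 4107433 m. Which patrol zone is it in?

Z-18

Cast a ray rightward from (748588, 4107433). For each polygon, the edges (by vertex number in listed order) whose endpoints lie on opposite sides of northing = 4107433, where each meets that height, and whether that is right or left of the point:
Z-17: no edge straddles that height → 0 crossings.
Z-8: no edge straddles that height → 0 crossings.
Z-1: 5–6 at easting≈749713.7 (right), 6–7 at easting≈752440.7 (right) → 2 crossings.
Z-18: 3–4 at easting≈745742.6 (left), 6–1 at easting≈754125.3 (right) → 1 crossing.
Only Z-18 has an odd count, so the point is inside Z-18.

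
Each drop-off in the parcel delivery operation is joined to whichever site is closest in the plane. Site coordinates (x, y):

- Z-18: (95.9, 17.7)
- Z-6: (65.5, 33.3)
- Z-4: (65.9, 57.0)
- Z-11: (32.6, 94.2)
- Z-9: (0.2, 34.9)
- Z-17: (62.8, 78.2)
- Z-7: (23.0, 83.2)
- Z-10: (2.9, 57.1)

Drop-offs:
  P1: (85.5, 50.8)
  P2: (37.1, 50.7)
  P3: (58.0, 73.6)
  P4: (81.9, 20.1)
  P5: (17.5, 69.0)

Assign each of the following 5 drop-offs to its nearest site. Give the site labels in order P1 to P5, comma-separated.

P1 → Z-4 (d²=422.60)
P2 → Z-4 (d²=869.13)
P3 → Z-17 (d²=44.20)
P4 → Z-18 (d²=201.76)
P5 → Z-7 (d²=231.89)

Z-4, Z-4, Z-17, Z-18, Z-7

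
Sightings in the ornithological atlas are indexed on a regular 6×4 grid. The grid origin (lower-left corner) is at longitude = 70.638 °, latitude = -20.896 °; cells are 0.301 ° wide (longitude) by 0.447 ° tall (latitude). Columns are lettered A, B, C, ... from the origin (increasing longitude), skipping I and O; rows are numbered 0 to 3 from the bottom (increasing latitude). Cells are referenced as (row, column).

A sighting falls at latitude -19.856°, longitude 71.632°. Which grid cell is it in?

Column index: ⌊(71.632 − 70.638) / 0.301⌋ = ⌊3.302⌋ = 3 → column D
Row offset from origin: ⌊(-19.856 − -20.896) / 0.447⌋ = ⌊2.327⌋ = 2 → row 2

(2, D)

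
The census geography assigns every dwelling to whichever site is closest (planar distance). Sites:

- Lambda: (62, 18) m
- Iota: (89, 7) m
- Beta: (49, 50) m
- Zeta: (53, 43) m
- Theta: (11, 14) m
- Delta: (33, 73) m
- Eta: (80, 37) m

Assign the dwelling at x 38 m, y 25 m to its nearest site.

Zeta

Squared distances to each site:
Lambda: 625.000; Iota: 2925.000; Beta: 746.000; Zeta: 549.000; Theta: 850.000; Delta: 2329.000; Eta: 1908.000.
Minimum at Zeta.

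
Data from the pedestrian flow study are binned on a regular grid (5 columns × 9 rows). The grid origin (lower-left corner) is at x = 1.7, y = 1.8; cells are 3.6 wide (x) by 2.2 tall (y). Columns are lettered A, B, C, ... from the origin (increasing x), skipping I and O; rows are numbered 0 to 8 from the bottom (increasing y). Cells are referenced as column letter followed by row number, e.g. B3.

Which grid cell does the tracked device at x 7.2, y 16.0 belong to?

B6

Column index: ⌊(7.2 − 1.7) / 3.6⌋ = ⌊1.528⌋ = 1 → column B
Row offset from origin: ⌊(16.0 − 1.8) / 2.2⌋ = ⌊6.455⌋ = 6 → row 6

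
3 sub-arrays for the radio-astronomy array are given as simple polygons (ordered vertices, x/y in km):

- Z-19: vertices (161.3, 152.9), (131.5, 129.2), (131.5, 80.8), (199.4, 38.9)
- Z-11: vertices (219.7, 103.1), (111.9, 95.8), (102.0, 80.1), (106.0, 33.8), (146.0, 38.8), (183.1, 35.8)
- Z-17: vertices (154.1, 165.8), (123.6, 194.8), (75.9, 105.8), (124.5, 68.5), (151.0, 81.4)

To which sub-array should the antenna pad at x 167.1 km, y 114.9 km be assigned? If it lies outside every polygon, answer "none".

Z-19

Cast a ray rightward from (167.1, 114.9). For each polygon, the edges (by vertex number in listed order) whose endpoints lie on opposite sides of y = 114.9, where each meets that height, and whether that is right or left of the point:
Z-19: 2–3 at x≈131.50 (left), 4–1 at x≈174.00 (right) → 1 crossing.
Z-11: no edge straddles that height → 0 crossings.
Z-17: 2–3 at x≈80.78 (left), 5–1 at x≈152.23 (left) → 0 crossings.
Only Z-19 has an odd count, so the point is inside Z-19.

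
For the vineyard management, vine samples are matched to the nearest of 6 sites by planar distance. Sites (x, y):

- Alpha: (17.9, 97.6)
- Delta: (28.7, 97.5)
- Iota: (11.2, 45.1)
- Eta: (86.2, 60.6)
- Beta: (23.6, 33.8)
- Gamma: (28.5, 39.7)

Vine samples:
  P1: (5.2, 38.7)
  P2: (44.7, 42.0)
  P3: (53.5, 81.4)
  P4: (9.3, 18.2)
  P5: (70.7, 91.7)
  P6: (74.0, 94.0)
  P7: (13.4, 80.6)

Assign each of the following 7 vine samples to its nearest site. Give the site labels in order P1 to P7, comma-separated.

P1 → Iota (d²=76.96)
P2 → Gamma (d²=267.73)
P3 → Delta (d²=874.25)
P4 → Beta (d²=447.85)
P5 → Eta (d²=1207.46)
P6 → Eta (d²=1264.40)
P7 → Alpha (d²=309.25)

Iota, Gamma, Delta, Beta, Eta, Eta, Alpha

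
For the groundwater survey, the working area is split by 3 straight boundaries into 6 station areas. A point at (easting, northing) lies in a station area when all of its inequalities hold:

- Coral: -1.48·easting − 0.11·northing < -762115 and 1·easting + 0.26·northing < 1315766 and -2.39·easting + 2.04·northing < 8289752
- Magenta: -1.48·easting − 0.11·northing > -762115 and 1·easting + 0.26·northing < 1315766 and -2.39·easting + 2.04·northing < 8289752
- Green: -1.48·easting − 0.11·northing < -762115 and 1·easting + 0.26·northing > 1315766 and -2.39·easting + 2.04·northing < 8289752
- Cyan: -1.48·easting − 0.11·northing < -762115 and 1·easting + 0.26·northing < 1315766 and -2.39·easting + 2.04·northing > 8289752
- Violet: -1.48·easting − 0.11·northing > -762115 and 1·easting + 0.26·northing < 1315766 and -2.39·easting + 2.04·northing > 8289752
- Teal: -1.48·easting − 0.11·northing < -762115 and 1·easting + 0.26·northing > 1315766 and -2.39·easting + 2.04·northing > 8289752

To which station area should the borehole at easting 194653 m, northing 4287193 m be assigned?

Magenta

-1.48·194653 − 0.11·4287193 = -759677.670, which is > -762115
1·194653 + 0.26·4287193 = 1309323.180, which is < 1315766
-2.39·194653 + 2.04·4287193 = 8280653.050, which is < 8289752
This sign pattern matches Magenta.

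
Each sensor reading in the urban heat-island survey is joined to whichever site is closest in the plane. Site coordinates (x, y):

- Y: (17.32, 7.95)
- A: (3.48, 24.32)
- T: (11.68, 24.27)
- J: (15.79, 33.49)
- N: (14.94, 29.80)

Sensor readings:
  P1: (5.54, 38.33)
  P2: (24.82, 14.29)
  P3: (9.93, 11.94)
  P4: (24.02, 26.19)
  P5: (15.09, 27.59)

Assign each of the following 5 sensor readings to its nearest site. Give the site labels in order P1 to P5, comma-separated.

J, Y, Y, N, N

P1 → J (d²=128.49)
P2 → Y (d²=96.45)
P3 → Y (d²=70.53)
P4 → N (d²=95.48)
P5 → N (d²=4.91)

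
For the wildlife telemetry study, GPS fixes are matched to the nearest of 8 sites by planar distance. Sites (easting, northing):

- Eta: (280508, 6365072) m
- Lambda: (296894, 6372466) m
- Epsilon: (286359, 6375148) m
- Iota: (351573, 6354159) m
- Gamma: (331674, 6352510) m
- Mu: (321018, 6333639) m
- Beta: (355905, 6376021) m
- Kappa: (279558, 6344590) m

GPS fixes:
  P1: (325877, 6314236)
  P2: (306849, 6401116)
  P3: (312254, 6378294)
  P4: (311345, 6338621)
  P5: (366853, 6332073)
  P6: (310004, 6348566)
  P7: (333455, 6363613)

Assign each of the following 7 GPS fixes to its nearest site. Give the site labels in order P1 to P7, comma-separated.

P1 → Mu (d²=400086290.00)
P2 → Lambda (d²=919924525.00)
P3 → Lambda (d²=269895184.00)
P4 → Mu (d²=118387253.00)
P5 → Iota (d²=721269796.00)
P6 → Mu (d²=344123525.00)
P7 → Gamma (d²=126448570.00)

Mu, Lambda, Lambda, Mu, Iota, Mu, Gamma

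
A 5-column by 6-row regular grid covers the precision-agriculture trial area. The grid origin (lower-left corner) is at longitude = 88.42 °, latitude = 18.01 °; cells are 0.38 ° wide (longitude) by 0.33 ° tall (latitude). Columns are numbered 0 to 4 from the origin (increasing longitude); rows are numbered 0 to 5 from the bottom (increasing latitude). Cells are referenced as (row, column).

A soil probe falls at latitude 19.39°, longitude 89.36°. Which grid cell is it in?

(4, 2)

Column index: ⌊(89.36 − 88.42) / 0.38⌋ = ⌊2.474⌋ = 2
Row offset from origin: ⌊(19.39 − 18.01) / 0.33⌋ = ⌊4.182⌋ = 4 → row 4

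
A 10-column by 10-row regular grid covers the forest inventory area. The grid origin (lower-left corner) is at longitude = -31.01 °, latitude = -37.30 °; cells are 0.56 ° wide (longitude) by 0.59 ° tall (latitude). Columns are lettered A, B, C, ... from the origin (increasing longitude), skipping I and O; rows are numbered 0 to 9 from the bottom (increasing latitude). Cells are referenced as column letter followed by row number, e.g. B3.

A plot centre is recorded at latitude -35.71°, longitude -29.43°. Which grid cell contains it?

Column index: ⌊(-29.43 − -31.01) / 0.56⌋ = ⌊2.821⌋ = 2 → column C
Row offset from origin: ⌊(-35.71 − -37.30) / 0.59⌋ = ⌊2.695⌋ = 2 → row 2

C2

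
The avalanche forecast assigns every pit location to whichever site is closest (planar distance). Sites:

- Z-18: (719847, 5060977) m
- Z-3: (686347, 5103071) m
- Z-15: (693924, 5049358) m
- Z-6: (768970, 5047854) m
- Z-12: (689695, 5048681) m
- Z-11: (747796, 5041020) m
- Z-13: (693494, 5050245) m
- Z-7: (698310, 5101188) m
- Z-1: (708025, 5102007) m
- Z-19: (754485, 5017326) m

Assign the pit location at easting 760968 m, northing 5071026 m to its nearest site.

Squared distances to each site:
Z-18: 1791919042.000; Z-3: 6595175666.000; Z-15: 4964400160.000; Z-6: 600973588.000; Z-12: 5579139554.000; Z-11: 1073861620.000; Z-13: 4984590637.000; Z-7: 4835771208.000; Z-1: 3762783610.000; Z-19: 2925719289.000.
Minimum at Z-6.

Z-6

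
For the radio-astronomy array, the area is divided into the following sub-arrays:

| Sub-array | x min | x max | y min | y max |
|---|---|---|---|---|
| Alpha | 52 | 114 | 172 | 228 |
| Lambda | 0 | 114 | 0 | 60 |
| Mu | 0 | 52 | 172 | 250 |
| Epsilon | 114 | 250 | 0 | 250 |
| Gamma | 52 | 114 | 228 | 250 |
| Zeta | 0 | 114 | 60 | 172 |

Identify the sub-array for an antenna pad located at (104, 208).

Alpha

The point has x = 104 and y = 208.
Only Alpha satisfies 52 ≤ x ≤ 114 and 172 ≤ y ≤ 228.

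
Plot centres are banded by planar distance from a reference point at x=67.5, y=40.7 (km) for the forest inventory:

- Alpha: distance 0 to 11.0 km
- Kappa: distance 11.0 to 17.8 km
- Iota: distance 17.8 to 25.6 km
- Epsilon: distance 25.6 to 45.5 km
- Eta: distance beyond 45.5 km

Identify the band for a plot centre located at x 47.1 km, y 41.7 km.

Iota

Distance = √((47.1−67.5)² + (41.7−40.7)²) = √(416.160 + 1.000) = 20.424 km.
17.8 ≤ 20.424 < 25.6 → Iota.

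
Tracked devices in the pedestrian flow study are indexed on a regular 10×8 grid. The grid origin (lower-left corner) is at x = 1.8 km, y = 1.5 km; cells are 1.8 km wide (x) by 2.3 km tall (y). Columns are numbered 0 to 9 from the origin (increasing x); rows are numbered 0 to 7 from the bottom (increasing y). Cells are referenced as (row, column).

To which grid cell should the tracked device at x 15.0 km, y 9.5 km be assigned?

(3, 7)

Column index: ⌊(15.0 − 1.8) / 1.8⌋ = ⌊7.333⌋ = 7
Row offset from origin: ⌊(9.5 − 1.5) / 2.3⌋ = ⌊3.478⌋ = 3 → row 3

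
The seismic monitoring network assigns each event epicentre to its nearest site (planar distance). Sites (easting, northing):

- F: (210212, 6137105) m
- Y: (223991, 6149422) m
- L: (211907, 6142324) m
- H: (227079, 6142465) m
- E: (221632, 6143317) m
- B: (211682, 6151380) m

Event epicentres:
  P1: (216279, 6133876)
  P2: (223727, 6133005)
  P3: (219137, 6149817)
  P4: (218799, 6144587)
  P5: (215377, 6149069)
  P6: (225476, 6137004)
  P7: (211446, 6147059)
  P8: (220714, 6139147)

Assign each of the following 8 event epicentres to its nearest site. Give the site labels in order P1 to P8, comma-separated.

F, H, Y, E, B, H, B, E

P1 → F (d²=47234930.00)
P2 → H (d²=100727504.00)
P3 → Y (d²=23717341.00)
P4 → E (d²=9638789.00)
P5 → B (d²=18993746.00)
P6 → H (d²=32392130.00)
P7 → B (d²=18726737.00)
P8 → E (d²=18231624.00)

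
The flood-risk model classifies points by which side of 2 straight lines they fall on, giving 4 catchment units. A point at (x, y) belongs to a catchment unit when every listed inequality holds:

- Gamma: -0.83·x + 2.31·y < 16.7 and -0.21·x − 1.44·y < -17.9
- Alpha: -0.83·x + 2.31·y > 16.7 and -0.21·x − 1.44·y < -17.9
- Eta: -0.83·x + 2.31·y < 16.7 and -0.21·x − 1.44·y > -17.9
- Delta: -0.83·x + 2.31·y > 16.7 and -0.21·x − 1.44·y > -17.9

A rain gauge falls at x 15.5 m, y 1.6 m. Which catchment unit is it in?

Eta

-0.83·15.5 + 2.31·1.6 = -9.169, which is < 16.7
-0.21·15.5 − 1.44·1.6 = -5.559, which is > -17.9
This sign pattern matches Eta.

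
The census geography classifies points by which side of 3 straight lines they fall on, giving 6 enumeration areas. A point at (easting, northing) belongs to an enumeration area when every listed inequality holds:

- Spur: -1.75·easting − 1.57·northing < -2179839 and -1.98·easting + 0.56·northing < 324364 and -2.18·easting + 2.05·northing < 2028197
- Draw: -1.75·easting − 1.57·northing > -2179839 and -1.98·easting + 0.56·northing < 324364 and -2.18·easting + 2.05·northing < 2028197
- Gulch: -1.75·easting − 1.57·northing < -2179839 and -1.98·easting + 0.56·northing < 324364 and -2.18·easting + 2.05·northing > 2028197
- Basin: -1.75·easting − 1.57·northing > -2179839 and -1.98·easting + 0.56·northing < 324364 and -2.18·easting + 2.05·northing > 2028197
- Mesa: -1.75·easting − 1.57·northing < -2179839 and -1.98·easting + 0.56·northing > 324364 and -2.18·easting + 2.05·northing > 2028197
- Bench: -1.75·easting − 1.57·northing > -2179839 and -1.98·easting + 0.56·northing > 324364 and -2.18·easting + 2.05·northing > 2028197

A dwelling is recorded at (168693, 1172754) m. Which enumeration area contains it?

Basin

-1.75·168693 − 1.57·1172754 = -2136436.530, which is > -2179839
-1.98·168693 + 0.56·1172754 = 322730.100, which is < 324364
-2.18·168693 + 2.05·1172754 = 2036394.960, which is > 2028197
This sign pattern matches Basin.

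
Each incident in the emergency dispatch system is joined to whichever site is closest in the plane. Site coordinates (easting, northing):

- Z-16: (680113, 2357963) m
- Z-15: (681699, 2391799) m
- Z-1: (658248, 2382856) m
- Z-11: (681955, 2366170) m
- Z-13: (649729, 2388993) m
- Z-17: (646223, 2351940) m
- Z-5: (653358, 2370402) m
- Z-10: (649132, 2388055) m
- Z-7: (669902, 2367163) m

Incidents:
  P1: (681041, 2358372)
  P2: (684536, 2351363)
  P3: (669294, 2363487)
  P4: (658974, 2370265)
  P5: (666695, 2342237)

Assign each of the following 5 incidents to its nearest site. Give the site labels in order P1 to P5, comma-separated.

Z-16, Z-16, Z-7, Z-5, Z-16

P1 → Z-16 (d²=1028465.00)
P2 → Z-16 (d²=63122929.00)
P3 → Z-7 (d²=13882640.00)
P4 → Z-5 (d²=31558225.00)
P5 → Z-16 (d²=427349800.00)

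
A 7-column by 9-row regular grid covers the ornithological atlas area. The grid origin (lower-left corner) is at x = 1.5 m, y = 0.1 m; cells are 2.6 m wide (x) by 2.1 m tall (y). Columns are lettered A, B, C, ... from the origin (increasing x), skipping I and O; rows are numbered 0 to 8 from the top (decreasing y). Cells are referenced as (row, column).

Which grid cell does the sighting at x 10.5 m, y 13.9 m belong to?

Column index: ⌊(10.5 − 1.5) / 2.6⌋ = ⌊3.462⌋ = 3 → column D
Row offset from origin: ⌊(13.9 − 0.1) / 2.1⌋ = ⌊6.571⌋ = 6 → row 2 (counted from top)

(2, D)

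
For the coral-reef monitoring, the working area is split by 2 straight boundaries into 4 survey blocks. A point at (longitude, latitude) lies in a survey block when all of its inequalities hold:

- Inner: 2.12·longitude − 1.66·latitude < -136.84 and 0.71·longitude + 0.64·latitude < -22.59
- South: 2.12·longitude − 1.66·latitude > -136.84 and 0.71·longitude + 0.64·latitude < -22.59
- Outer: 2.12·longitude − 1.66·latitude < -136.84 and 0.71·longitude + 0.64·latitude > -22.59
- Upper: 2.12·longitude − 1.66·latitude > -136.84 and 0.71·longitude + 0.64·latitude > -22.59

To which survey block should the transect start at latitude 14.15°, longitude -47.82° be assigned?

2.12·-47.82 − 1.66·14.15 = -124.867, which is > -136.84
0.71·-47.82 + 0.64·14.15 = -24.896, which is < -22.59
This sign pattern matches South.

South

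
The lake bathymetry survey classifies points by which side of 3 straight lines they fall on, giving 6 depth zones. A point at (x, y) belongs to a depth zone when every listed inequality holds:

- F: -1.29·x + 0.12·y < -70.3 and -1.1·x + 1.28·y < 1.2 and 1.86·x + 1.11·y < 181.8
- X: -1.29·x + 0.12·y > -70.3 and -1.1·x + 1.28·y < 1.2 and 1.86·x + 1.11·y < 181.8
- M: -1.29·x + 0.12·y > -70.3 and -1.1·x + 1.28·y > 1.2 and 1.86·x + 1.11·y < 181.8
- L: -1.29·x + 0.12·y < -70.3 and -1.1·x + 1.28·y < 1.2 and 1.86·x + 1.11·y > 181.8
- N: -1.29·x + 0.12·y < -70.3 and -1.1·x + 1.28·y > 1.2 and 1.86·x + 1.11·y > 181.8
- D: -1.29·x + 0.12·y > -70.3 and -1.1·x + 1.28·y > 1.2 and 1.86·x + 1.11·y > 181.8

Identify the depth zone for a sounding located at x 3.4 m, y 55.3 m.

M

-1.29·3.4 + 0.12·55.3 = 2.250, which is > -70.3
-1.1·3.4 + 1.28·55.3 = 67.044, which is > 1.2
1.86·3.4 + 1.11·55.3 = 67.707, which is < 181.8
This sign pattern matches M.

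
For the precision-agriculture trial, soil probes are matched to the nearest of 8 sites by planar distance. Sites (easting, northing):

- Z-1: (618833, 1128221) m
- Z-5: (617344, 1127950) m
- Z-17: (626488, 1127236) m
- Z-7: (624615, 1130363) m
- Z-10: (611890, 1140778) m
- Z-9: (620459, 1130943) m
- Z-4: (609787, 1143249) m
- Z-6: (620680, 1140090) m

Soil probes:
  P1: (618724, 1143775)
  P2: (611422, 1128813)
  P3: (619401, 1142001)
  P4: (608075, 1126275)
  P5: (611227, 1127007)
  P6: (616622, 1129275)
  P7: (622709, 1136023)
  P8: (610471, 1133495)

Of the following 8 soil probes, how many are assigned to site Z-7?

0

P1 → Z-6
P2 → Z-5
P3 → Z-6
P4 → Z-5
P5 → Z-5
P6 → Z-5
P7 → Z-6
P8 → Z-10
0 of the 8 go to Z-7.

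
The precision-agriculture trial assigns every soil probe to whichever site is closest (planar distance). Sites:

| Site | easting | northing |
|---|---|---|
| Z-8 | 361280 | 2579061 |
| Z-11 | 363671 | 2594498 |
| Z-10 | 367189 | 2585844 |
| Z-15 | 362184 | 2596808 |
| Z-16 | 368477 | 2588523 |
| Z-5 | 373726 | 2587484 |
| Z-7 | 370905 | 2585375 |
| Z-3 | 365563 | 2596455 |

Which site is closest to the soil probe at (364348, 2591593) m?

Squared distances to each site:
Z-8: 166463648.000; Z-11: 8897354.000; Z-10: 41122282.000; Z-15: 31879121.000; Z-16: 26473541.000; Z-5: 104830765.000; Z-7: 81657773.000; Z-3: 25115269.000.
Minimum at Z-11.

Z-11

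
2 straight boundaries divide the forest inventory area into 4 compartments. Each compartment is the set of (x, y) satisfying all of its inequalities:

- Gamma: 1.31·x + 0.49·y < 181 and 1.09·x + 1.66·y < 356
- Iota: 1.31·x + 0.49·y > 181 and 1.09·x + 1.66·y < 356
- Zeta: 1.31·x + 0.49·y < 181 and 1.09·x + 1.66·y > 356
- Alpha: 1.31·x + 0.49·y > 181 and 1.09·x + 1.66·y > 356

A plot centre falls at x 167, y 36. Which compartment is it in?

1.31·167 + 0.49·36 = 236.410, which is > 181
1.09·167 + 1.66·36 = 241.790, which is < 356
This sign pattern matches Iota.

Iota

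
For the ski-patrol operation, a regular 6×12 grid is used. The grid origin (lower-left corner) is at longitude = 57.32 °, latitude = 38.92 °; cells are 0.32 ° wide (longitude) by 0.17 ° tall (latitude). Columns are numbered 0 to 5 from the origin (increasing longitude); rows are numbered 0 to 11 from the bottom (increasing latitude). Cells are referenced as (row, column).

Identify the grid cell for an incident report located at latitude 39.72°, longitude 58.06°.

Column index: ⌊(58.06 − 57.32) / 0.32⌋ = ⌊2.313⌋ = 2
Row offset from origin: ⌊(39.72 − 38.92) / 0.17⌋ = ⌊4.706⌋ = 4 → row 4

(4, 2)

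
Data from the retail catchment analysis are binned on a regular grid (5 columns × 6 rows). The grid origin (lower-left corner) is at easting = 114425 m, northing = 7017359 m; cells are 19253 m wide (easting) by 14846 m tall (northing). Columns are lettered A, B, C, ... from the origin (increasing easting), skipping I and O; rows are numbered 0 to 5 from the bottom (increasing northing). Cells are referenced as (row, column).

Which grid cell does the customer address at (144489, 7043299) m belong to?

Column index: ⌊(144489 − 114425) / 19253⌋ = ⌊1.562⌋ = 1 → column B
Row offset from origin: ⌊(7043299 − 7017359) / 14846⌋ = ⌊1.747⌋ = 1 → row 1

(1, B)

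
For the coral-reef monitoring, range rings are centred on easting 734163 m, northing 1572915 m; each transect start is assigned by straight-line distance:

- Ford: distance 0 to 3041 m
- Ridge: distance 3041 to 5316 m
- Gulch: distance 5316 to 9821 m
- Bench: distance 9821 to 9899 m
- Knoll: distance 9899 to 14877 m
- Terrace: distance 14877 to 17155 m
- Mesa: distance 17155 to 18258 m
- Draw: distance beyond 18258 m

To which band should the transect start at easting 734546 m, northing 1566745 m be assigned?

Distance = √((734546−734163)² + (1566745−1572915)²) = √(146689.000 + 38068900.000) = 6181.876 m.
5316 ≤ 6181.876 < 9821 → Gulch.

Gulch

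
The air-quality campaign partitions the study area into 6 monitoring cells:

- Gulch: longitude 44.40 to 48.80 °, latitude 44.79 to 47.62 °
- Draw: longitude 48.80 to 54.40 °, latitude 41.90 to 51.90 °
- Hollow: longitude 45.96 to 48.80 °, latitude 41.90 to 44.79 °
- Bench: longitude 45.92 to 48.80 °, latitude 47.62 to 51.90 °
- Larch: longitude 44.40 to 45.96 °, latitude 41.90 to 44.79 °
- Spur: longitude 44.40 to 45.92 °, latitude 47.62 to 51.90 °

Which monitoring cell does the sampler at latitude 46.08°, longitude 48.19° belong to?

The point has longitude = 48.19 and latitude = 46.08.
Only Gulch satisfies 44.40 ≤ longitude ≤ 48.80 and 44.79 ≤ latitude ≤ 47.62.

Gulch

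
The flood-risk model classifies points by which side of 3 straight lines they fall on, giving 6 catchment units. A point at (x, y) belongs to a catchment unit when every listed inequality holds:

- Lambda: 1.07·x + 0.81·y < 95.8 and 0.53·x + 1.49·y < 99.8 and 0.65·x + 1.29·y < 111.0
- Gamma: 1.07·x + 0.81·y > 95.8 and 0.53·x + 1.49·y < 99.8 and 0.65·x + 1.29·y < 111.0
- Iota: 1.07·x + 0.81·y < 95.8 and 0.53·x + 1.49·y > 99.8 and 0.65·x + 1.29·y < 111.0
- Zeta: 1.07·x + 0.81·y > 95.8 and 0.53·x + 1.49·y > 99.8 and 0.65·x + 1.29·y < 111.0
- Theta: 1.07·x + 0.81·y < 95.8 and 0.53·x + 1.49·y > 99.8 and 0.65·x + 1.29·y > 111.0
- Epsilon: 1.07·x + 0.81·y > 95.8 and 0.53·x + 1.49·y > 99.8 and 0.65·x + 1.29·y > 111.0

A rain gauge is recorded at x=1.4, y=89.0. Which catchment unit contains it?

Theta

1.07·1.4 + 0.81·89.0 = 73.588, which is < 95.8
0.53·1.4 + 1.49·89.0 = 133.352, which is > 99.8
0.65·1.4 + 1.29·89.0 = 115.720, which is > 111.0
This sign pattern matches Theta.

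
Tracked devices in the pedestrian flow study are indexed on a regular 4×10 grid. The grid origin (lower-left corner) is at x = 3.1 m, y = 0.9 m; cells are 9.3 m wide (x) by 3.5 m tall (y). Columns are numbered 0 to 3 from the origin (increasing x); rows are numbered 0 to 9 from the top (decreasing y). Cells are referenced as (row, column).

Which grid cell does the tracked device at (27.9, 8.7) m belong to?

(7, 2)

Column index: ⌊(27.9 − 3.1) / 9.3⌋ = ⌊2.667⌋ = 2
Row offset from origin: ⌊(8.7 − 0.9) / 3.5⌋ = ⌊2.229⌋ = 2 → row 7 (counted from top)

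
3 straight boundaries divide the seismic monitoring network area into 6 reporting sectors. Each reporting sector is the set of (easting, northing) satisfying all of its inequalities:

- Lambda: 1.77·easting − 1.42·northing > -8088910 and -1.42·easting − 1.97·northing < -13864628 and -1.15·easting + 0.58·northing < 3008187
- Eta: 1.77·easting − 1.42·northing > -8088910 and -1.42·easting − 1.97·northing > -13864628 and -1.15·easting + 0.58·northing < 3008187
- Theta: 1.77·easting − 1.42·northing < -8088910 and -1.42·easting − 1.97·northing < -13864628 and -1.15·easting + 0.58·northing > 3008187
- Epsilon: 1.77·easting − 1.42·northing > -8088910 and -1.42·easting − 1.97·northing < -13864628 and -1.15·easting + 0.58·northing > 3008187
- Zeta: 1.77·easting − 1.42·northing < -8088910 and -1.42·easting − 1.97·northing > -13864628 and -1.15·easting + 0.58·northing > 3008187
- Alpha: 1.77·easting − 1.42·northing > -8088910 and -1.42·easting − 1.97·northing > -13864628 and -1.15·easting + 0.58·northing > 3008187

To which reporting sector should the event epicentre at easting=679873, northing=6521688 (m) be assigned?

1.77·679873 − 1.42·6521688 = -8057421.750, which is > -8088910
-1.42·679873 − 1.97·6521688 = -13813145.020, which is > -13864628
-1.15·679873 + 0.58·6521688 = 3000725.090, which is < 3008187
This sign pattern matches Eta.

Eta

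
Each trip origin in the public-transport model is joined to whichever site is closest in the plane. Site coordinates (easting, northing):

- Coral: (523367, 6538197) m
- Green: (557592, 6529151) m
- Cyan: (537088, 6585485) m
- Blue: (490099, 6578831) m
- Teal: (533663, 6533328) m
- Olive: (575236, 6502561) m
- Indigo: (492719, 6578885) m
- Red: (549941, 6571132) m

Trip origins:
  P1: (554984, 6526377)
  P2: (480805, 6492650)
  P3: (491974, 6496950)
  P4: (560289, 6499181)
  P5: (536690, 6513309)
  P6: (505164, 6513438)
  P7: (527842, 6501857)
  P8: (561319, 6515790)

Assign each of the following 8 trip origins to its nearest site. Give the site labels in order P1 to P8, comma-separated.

P1 → Green (d²=14496740.00)
P2 → Coral (d²=3886053053.00)
P3 → Coral (d²=2686835458.00)
P4 → Olive (d²=234837209.00)
P5 → Teal (d²=409923090.00)
P6 → Coral (d²=944357290.00)
P7 → Teal (d²=1024307882.00)
P8 → Green (d²=192406850.00)

Green, Coral, Coral, Olive, Teal, Coral, Teal, Green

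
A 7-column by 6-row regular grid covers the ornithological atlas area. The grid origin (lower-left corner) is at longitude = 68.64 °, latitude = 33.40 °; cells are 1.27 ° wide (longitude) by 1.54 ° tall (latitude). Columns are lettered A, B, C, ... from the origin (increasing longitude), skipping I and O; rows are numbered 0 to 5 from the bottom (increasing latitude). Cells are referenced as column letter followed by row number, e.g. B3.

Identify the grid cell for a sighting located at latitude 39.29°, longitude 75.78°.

F3

Column index: ⌊(75.78 − 68.64) / 1.27⌋ = ⌊5.622⌋ = 5 → column F
Row offset from origin: ⌊(39.29 − 33.40) / 1.54⌋ = ⌊3.825⌋ = 3 → row 3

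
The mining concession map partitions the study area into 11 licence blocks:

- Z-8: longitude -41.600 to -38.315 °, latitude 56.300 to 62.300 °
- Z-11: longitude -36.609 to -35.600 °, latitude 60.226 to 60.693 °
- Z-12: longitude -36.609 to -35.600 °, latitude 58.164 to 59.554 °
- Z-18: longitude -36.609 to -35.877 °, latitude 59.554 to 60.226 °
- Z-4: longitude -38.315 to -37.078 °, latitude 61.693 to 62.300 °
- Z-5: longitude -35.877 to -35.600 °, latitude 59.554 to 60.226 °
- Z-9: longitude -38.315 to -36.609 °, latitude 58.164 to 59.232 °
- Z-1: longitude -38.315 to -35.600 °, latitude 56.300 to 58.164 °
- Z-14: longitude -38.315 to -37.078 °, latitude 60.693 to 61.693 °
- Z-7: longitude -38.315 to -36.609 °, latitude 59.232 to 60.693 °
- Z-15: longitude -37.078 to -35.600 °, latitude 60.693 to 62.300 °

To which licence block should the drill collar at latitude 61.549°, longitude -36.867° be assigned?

Z-15

The point has longitude = -36.867 and latitude = 61.549.
Only Z-15 satisfies -37.078 ≤ longitude ≤ -35.600 and 60.693 ≤ latitude ≤ 62.300.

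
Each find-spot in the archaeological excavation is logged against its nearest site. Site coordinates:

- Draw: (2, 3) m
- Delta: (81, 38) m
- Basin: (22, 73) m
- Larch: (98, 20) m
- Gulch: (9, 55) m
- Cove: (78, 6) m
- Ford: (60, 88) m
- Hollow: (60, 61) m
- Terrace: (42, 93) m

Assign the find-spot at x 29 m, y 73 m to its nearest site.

Basin

Squared distances to each site:
Draw: 5629.000; Delta: 3929.000; Basin: 49.000; Larch: 7570.000; Gulch: 724.000; Cove: 6890.000; Ford: 1186.000; Hollow: 1105.000; Terrace: 569.000.
Minimum at Basin.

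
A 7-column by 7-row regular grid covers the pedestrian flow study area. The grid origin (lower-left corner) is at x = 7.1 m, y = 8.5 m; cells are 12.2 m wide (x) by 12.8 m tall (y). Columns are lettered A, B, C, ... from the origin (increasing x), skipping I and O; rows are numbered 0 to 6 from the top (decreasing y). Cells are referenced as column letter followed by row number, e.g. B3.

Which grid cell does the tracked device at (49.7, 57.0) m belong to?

Column index: ⌊(49.7 − 7.1) / 12.2⌋ = ⌊3.492⌋ = 3 → column D
Row offset from origin: ⌊(57.0 − 8.5) / 12.8⌋ = ⌊3.789⌋ = 3 → row 3 (counted from top)

D3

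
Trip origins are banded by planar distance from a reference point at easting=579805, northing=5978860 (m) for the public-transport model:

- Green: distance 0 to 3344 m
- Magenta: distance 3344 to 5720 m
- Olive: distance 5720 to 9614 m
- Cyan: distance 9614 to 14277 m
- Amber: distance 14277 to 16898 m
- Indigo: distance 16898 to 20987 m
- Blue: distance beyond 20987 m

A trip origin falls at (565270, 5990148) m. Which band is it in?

Distance = √((565270−579805)² + (5990148−5978860)²) = √(211266225.000 + 127418944.000) = 18403.401 m.
16898 ≤ 18403.401 < 20987 → Indigo.

Indigo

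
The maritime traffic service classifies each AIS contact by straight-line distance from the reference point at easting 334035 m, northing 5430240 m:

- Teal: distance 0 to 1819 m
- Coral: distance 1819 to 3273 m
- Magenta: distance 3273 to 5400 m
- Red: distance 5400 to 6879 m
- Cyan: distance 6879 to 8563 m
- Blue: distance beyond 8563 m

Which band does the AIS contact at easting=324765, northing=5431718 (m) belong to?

Distance = √((324765−334035)² + (5431718−5430240)²) = √(85932900.000 + 2184484.000) = 9387.086 m.
8563 ≤ 9387.086 < ∞ → Blue.

Blue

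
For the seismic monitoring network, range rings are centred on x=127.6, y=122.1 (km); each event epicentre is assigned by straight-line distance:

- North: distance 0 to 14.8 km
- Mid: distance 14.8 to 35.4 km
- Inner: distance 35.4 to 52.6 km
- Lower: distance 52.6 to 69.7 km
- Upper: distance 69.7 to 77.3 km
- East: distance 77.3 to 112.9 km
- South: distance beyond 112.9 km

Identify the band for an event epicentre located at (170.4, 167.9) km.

Lower

Distance = √((170.4−127.6)² + (167.9−122.1)²) = √(1831.840 + 2097.640) = 62.686 km.
52.6 ≤ 62.686 < 69.7 → Lower.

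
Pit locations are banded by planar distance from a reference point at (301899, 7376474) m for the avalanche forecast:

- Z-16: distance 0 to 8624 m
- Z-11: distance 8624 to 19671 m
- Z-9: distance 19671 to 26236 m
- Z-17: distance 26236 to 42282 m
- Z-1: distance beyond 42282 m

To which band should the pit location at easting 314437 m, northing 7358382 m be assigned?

Z-9

Distance = √((314437−301899)² + (7358382−7376474)²) = √(157201444.000 + 327320464.000) = 22011.858 m.
19671 ≤ 22011.858 < 26236 → Z-9.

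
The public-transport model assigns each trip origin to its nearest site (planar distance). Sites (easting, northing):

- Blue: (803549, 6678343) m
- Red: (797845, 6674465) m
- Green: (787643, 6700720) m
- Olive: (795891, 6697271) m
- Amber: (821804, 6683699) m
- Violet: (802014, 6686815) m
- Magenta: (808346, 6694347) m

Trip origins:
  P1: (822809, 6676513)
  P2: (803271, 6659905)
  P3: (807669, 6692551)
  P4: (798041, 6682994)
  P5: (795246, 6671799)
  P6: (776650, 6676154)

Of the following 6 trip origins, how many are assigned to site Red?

3

P1 → Amber
P2 → Red
P3 → Magenta
P4 → Violet
P5 → Red
P6 → Red
3 of the 6 go to Red.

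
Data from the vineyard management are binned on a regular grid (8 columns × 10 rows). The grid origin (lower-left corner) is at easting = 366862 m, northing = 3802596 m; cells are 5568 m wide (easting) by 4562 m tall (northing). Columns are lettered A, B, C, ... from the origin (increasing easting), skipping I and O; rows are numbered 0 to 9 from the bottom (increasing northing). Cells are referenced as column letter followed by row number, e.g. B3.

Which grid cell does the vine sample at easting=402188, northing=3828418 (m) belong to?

G5

Column index: ⌊(402188 − 366862) / 5568⌋ = ⌊6.344⌋ = 6 → column G
Row offset from origin: ⌊(3828418 − 3802596) / 4562⌋ = ⌊5.660⌋ = 5 → row 5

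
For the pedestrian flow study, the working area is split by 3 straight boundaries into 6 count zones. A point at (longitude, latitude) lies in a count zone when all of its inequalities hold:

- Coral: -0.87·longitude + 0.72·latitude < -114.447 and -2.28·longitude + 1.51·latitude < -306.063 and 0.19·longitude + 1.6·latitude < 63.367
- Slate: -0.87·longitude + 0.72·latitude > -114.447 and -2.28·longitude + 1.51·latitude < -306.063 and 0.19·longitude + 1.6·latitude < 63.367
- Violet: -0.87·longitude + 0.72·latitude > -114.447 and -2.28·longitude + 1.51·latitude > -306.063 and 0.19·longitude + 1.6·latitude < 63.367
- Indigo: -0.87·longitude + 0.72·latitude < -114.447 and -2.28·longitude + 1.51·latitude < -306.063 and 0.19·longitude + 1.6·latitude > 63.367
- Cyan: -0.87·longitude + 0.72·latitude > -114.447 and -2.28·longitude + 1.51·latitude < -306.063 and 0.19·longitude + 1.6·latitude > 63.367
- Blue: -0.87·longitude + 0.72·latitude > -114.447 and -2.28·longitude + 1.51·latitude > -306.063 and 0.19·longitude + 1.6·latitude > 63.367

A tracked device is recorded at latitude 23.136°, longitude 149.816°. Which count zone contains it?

Cyan

-0.87·149.816 + 0.72·23.136 = -113.682, which is > -114.447
-2.28·149.816 + 1.51·23.136 = -306.645, which is < -306.063
0.19·149.816 + 1.6·23.136 = 65.483, which is > 63.367
This sign pattern matches Cyan.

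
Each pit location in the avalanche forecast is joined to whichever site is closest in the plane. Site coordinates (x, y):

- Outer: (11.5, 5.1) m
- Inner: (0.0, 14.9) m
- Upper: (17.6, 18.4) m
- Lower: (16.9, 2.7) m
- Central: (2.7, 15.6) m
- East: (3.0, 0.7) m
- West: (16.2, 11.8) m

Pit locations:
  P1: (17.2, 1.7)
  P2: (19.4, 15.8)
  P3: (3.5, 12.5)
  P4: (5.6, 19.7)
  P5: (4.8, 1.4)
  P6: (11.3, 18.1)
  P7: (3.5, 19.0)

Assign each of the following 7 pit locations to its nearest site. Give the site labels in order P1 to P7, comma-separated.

P1 → Lower (d²=1.09)
P2 → Upper (d²=10.00)
P3 → Central (d²=10.25)
P4 → Central (d²=25.22)
P5 → East (d²=3.73)
P6 → Upper (d²=39.78)
P7 → Central (d²=12.20)

Lower, Upper, Central, Central, East, Upper, Central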